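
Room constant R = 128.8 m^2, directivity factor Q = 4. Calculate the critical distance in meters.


Given values:
  R = 128.8 m^2, Q = 4
Formula: d_c = 0.141 * sqrt(Q * R)
Compute Q * R = 4 * 128.8 = 515.2
Compute sqrt(515.2) = 22.698
d_c = 0.141 * 22.698 = 3.2

3.2 m


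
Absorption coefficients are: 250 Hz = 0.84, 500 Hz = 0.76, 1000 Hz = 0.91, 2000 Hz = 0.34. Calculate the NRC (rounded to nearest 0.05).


Given values:
  a_250 = 0.84, a_500 = 0.76
  a_1000 = 0.91, a_2000 = 0.34
Formula: NRC = (a250 + a500 + a1000 + a2000) / 4
Sum = 0.84 + 0.76 + 0.91 + 0.34 = 2.85
NRC = 2.85 / 4 = 0.7125
Rounded to nearest 0.05: 0.7

0.7


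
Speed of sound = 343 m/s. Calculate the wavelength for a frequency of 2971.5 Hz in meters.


Given values:
  c = 343 m/s, f = 2971.5 Hz
Formula: lambda = c / f
lambda = 343 / 2971.5
lambda = 0.1154

0.1154 m


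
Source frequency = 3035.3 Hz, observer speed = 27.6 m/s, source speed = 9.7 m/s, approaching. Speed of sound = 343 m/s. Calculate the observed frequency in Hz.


Given values:
  f_s = 3035.3 Hz, v_o = 27.6 m/s, v_s = 9.7 m/s
  Direction: approaching
Formula: f_o = f_s * (c + v_o) / (c - v_s)
Numerator: c + v_o = 343 + 27.6 = 370.6
Denominator: c - v_s = 343 - 9.7 = 333.3
f_o = 3035.3 * 370.6 / 333.3 = 3374.98

3374.98 Hz


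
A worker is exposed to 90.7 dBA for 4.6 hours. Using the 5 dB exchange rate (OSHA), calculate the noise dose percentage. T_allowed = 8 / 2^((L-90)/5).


Given values:
  L = 90.7 dBA, T = 4.6 hours
Formula: T_allowed = 8 / 2^((L - 90) / 5)
Compute exponent: (90.7 - 90) / 5 = 0.14
Compute 2^(0.14) = 1.101905
T_allowed = 8 / 1.101905 = 7.260154 hours
Dose = (T / T_allowed) * 100
Dose = (4.6 / 7.260154) * 100 = 63.36

63.36 %


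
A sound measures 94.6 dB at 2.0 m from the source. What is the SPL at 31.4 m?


Given values:
  SPL1 = 94.6 dB, r1 = 2.0 m, r2 = 31.4 m
Formula: SPL2 = SPL1 - 20 * log10(r2 / r1)
Compute ratio: r2 / r1 = 31.4 / 2.0 = 15.7
Compute log10: log10(15.7) = 1.1959
Compute drop: 20 * 1.1959 = 23.918
SPL2 = 94.6 - 23.918 = 70.68

70.68 dB


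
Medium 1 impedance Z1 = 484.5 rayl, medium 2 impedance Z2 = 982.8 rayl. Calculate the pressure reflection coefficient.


Given values:
  Z1 = 484.5 rayl, Z2 = 982.8 rayl
Formula: R = (Z2 - Z1) / (Z2 + Z1)
Numerator: Z2 - Z1 = 982.8 - 484.5 = 498.3
Denominator: Z2 + Z1 = 982.8 + 484.5 = 1467.3
R = 498.3 / 1467.3 = 0.3396

0.3396


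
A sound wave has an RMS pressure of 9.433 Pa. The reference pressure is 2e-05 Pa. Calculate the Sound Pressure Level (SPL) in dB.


Given values:
  p = 9.433 Pa
  p_ref = 2e-05 Pa
Formula: SPL = 20 * log10(p / p_ref)
Compute ratio: p / p_ref = 9.433 / 2e-05 = 471650
Compute log10: log10(471650) = 5.67362
Multiply: SPL = 20 * 5.67362 = 113.47

113.47 dB


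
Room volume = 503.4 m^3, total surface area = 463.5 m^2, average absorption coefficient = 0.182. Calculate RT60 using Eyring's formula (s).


Given values:
  V = 503.4 m^3, S = 463.5 m^2, alpha = 0.182
Formula: RT60 = 0.161 * V / (-S * ln(1 - alpha))
Compute ln(1 - 0.182) = ln(0.818) = -0.200893
Denominator: -463.5 * -0.200893 = 93.1139
Numerator: 0.161 * 503.4 = 81.0474
RT60 = 81.0474 / 93.1139 = 0.87

0.87 s


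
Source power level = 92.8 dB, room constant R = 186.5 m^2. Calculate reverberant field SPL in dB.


Given values:
  Lw = 92.8 dB, R = 186.5 m^2
Formula: SPL = Lw + 10 * log10(4 / R)
Compute 4 / R = 4 / 186.5 = 0.021448
Compute 10 * log10(0.021448) = -16.6861
SPL = 92.8 + (-16.6861) = 76.11

76.11 dB


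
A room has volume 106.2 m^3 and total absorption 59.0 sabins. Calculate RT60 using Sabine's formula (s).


Given values:
  V = 106.2 m^3
  A = 59.0 sabins
Formula: RT60 = 0.161 * V / A
Numerator: 0.161 * 106.2 = 17.0982
RT60 = 17.0982 / 59.0 = 0.29

0.29 s


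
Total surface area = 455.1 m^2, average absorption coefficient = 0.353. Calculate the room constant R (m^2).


Given values:
  S = 455.1 m^2, alpha = 0.353
Formula: R = S * alpha / (1 - alpha)
Numerator: 455.1 * 0.353 = 160.6503
Denominator: 1 - 0.353 = 0.647
R = 160.6503 / 0.647 = 248.3

248.3 m^2


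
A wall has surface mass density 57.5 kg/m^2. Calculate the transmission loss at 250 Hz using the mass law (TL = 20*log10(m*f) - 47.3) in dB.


Given values:
  m = 57.5 kg/m^2, f = 250 Hz
Formula: TL = 20 * log10(m * f) - 47.3
Compute m * f = 57.5 * 250 = 14375.0
Compute log10(14375.0) = 4.157608
Compute 20 * 4.157608 = 83.1522
TL = 83.1522 - 47.3 = 35.85

35.85 dB


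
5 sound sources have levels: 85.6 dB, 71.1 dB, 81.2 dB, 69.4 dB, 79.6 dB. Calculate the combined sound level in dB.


Formula: L_total = 10 * log10( sum(10^(Li/10)) )
  Source 1: 10^(85.6/10) = 363078054.7701
  Source 2: 10^(71.1/10) = 12882495.5169
  Source 3: 10^(81.2/10) = 131825673.8556
  Source 4: 10^(69.4/10) = 8709635.8996
  Source 5: 10^(79.6/10) = 91201083.9356
Sum of linear values = 607696943.9778
L_total = 10 * log10(607696943.9778) = 87.84

87.84 dB


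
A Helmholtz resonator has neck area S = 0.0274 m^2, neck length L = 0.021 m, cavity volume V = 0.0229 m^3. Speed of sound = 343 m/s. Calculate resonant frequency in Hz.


Given values:
  S = 0.0274 m^2, L = 0.021 m, V = 0.0229 m^3, c = 343 m/s
Formula: f = (c / (2*pi)) * sqrt(S / (V * L))
Compute V * L = 0.0229 * 0.021 = 0.0004809
Compute S / (V * L) = 0.0274 / 0.0004809 = 56.9765
Compute sqrt(56.9765) = 7.548278
Compute c / (2*pi) = 343 / 6.283185 = 54.590148
f = 54.590148 * 7.548278 = 412.06

412.06 Hz


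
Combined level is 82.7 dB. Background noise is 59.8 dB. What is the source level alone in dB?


Given values:
  L_total = 82.7 dB, L_bg = 59.8 dB
Formula: L_source = 10 * log10(10^(L_total/10) - 10^(L_bg/10))
Convert to linear:
  10^(82.7/10) = 186208713.6663
  10^(59.8/10) = 954992.586
Difference: 186208713.6663 - 954992.586 = 185253721.0803
L_source = 10 * log10(185253721.0803) = 82.68

82.68 dB


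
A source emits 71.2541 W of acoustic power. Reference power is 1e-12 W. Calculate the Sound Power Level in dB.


Given values:
  W = 71.2541 W
  W_ref = 1e-12 W
Formula: SWL = 10 * log10(W / W_ref)
Compute ratio: W / W_ref = 71254100000000
Compute log10: log10(71254100000000) = 13.85281
Multiply: SWL = 10 * 13.85281 = 138.53

138.53 dB


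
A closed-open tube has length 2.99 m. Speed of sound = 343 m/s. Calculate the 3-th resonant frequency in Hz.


Given values:
  Tube type: closed-open, L = 2.99 m, c = 343 m/s, n = 3
Formula: f_n = (2n - 1) * c / (4 * L)
Compute 2n - 1 = 2*3 - 1 = 5
Compute 4 * L = 4 * 2.99 = 11.96
f = 5 * 343 / 11.96
f = 143.39

143.39 Hz


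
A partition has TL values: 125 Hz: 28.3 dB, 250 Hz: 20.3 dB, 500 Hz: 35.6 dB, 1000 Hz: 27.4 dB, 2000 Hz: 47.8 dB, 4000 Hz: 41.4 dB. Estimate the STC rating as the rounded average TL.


Given TL values at each frequency:
  125 Hz: 28.3 dB
  250 Hz: 20.3 dB
  500 Hz: 35.6 dB
  1000 Hz: 27.4 dB
  2000 Hz: 47.8 dB
  4000 Hz: 41.4 dB
Formula: STC ~ round(average of TL values)
Sum = 28.3 + 20.3 + 35.6 + 27.4 + 47.8 + 41.4 = 200.8
Average = 200.8 / 6 = 33.47
Rounded: 33

33


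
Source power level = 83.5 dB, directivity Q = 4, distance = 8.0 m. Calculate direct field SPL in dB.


Given values:
  Lw = 83.5 dB, Q = 4, r = 8.0 m
Formula: SPL = Lw + 10 * log10(Q / (4 * pi * r^2))
Compute 4 * pi * r^2 = 4 * pi * 8.0^2 = 804.2477
Compute Q / denom = 4 / 804.2477 = 0.00497359
Compute 10 * log10(0.00497359) = -23.0333
SPL = 83.5 + (-23.0333) = 60.47

60.47 dB


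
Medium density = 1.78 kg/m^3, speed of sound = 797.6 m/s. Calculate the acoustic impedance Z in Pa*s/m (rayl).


Given values:
  rho = 1.78 kg/m^3
  c = 797.6 m/s
Formula: Z = rho * c
Z = 1.78 * 797.6
Z = 1419.73

1419.73 rayl


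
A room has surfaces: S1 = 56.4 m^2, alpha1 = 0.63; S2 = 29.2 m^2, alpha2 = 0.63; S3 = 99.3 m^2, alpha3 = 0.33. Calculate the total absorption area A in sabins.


Given surfaces:
  Surface 1: 56.4 * 0.63 = 35.532
  Surface 2: 29.2 * 0.63 = 18.396
  Surface 3: 99.3 * 0.33 = 32.769
Formula: A = sum(Si * alpha_i)
A = 35.532 + 18.396 + 32.769
A = 86.7

86.7 sabins


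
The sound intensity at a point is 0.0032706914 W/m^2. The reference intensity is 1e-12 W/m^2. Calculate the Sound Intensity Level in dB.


Given values:
  I = 0.0032706914 W/m^2
  I_ref = 1e-12 W/m^2
Formula: SIL = 10 * log10(I / I_ref)
Compute ratio: I / I_ref = 3270691400
Compute log10: log10(3270691400) = 9.51464
Multiply: SIL = 10 * 9.51464 = 95.15

95.15 dB


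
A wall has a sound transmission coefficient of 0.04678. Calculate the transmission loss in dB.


Given values:
  tau = 0.04678
Formula: TL = 10 * log10(1 / tau)
Compute 1 / tau = 1 / 0.04678 = 21.3767
Compute log10(21.3767) = 1.329941
TL = 10 * 1.329941 = 13.3

13.3 dB


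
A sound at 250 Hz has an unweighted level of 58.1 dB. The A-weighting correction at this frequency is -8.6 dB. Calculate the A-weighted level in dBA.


Given values:
  SPL = 58.1 dB
  A-weighting at 250 Hz = -8.6 dB
Formula: L_A = SPL + A_weight
L_A = 58.1 + (-8.6)
L_A = 49.5

49.5 dBA


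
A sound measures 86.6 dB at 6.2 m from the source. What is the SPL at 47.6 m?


Given values:
  SPL1 = 86.6 dB, r1 = 6.2 m, r2 = 47.6 m
Formula: SPL2 = SPL1 - 20 * log10(r2 / r1)
Compute ratio: r2 / r1 = 47.6 / 6.2 = 7.6774
Compute log10: log10(7.6774) = 0.885214
Compute drop: 20 * 0.885214 = 17.7043
SPL2 = 86.6 - 17.7043 = 68.9

68.9 dB


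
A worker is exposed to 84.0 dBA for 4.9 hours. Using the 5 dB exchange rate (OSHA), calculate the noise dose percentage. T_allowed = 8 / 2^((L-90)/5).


Given values:
  L = 84.0 dBA, T = 4.9 hours
Formula: T_allowed = 8 / 2^((L - 90) / 5)
Compute exponent: (84.0 - 90) / 5 = -1.2
Compute 2^(-1.2) = 0.435275
T_allowed = 8 / 0.435275 = 18.379186 hours
Dose = (T / T_allowed) * 100
Dose = (4.9 / 18.379186) * 100 = 26.66

26.66 %


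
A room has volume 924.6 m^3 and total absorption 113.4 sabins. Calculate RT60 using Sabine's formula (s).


Given values:
  V = 924.6 m^3
  A = 113.4 sabins
Formula: RT60 = 0.161 * V / A
Numerator: 0.161 * 924.6 = 148.8606
RT60 = 148.8606 / 113.4 = 1.313

1.313 s


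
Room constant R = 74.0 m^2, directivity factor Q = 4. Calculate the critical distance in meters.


Given values:
  R = 74.0 m^2, Q = 4
Formula: d_c = 0.141 * sqrt(Q * R)
Compute Q * R = 4 * 74.0 = 296.0
Compute sqrt(296.0) = 17.2047
d_c = 0.141 * 17.2047 = 2.426

2.426 m


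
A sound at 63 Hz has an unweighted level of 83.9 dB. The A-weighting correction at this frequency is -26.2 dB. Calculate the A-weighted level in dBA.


Given values:
  SPL = 83.9 dB
  A-weighting at 63 Hz = -26.2 dB
Formula: L_A = SPL + A_weight
L_A = 83.9 + (-26.2)
L_A = 57.7

57.7 dBA


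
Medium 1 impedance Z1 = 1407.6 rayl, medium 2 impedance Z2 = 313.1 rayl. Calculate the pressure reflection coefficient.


Given values:
  Z1 = 1407.6 rayl, Z2 = 313.1 rayl
Formula: R = (Z2 - Z1) / (Z2 + Z1)
Numerator: Z2 - Z1 = 313.1 - 1407.6 = -1094.5
Denominator: Z2 + Z1 = 313.1 + 1407.6 = 1720.7
R = -1094.5 / 1720.7 = -0.6361

-0.6361


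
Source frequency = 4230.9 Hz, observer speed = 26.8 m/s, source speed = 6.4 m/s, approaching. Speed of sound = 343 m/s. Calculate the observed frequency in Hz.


Given values:
  f_s = 4230.9 Hz, v_o = 26.8 m/s, v_s = 6.4 m/s
  Direction: approaching
Formula: f_o = f_s * (c + v_o) / (c - v_s)
Numerator: c + v_o = 343 + 26.8 = 369.8
Denominator: c - v_s = 343 - 6.4 = 336.6
f_o = 4230.9 * 369.8 / 336.6 = 4648.21

4648.21 Hz


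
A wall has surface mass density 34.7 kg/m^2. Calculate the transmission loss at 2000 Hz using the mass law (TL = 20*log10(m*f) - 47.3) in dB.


Given values:
  m = 34.7 kg/m^2, f = 2000 Hz
Formula: TL = 20 * log10(m * f) - 47.3
Compute m * f = 34.7 * 2000 = 69400.0
Compute log10(69400.0) = 4.841359
Compute 20 * 4.841359 = 96.8272
TL = 96.8272 - 47.3 = 49.53

49.53 dB


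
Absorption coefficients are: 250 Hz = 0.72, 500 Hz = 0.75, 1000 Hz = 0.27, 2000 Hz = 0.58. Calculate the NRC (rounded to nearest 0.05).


Given values:
  a_250 = 0.72, a_500 = 0.75
  a_1000 = 0.27, a_2000 = 0.58
Formula: NRC = (a250 + a500 + a1000 + a2000) / 4
Sum = 0.72 + 0.75 + 0.27 + 0.58 = 2.32
NRC = 2.32 / 4 = 0.58
Rounded to nearest 0.05: 0.6

0.6


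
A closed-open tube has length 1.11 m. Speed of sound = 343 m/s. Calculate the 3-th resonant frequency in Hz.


Given values:
  Tube type: closed-open, L = 1.11 m, c = 343 m/s, n = 3
Formula: f_n = (2n - 1) * c / (4 * L)
Compute 2n - 1 = 2*3 - 1 = 5
Compute 4 * L = 4 * 1.11 = 4.44
f = 5 * 343 / 4.44
f = 386.26

386.26 Hz


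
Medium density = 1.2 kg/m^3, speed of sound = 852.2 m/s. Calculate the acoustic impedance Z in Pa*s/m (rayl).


Given values:
  rho = 1.2 kg/m^3
  c = 852.2 m/s
Formula: Z = rho * c
Z = 1.2 * 852.2
Z = 1022.64

1022.64 rayl


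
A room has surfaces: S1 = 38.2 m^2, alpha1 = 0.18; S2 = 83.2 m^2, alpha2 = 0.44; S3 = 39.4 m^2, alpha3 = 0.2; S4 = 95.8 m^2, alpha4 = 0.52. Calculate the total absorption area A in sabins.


Given surfaces:
  Surface 1: 38.2 * 0.18 = 6.876
  Surface 2: 83.2 * 0.44 = 36.608
  Surface 3: 39.4 * 0.2 = 7.88
  Surface 4: 95.8 * 0.52 = 49.816
Formula: A = sum(Si * alpha_i)
A = 6.876 + 36.608 + 7.88 + 49.816
A = 101.18

101.18 sabins


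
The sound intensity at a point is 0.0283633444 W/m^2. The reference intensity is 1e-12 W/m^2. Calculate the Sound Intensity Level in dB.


Given values:
  I = 0.0283633444 W/m^2
  I_ref = 1e-12 W/m^2
Formula: SIL = 10 * log10(I / I_ref)
Compute ratio: I / I_ref = 28363344400
Compute log10: log10(28363344400) = 10.452757
Multiply: SIL = 10 * 10.452757 = 104.53

104.53 dB


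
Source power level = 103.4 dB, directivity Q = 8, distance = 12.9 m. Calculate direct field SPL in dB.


Given values:
  Lw = 103.4 dB, Q = 8, r = 12.9 m
Formula: SPL = Lw + 10 * log10(Q / (4 * pi * r^2))
Compute 4 * pi * r^2 = 4 * pi * 12.9^2 = 2091.1697
Compute Q / denom = 8 / 2091.1697 = 0.00382561
Compute 10 * log10(0.00382561) = -24.173
SPL = 103.4 + (-24.173) = 79.23

79.23 dB


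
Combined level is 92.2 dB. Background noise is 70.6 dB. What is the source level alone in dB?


Given values:
  L_total = 92.2 dB, L_bg = 70.6 dB
Formula: L_source = 10 * log10(10^(L_total/10) - 10^(L_bg/10))
Convert to linear:
  10^(92.2/10) = 1659586907.4376
  10^(70.6/10) = 11481536.215
Difference: 1659586907.4376 - 11481536.215 = 1648105371.2226
L_source = 10 * log10(1648105371.2226) = 92.17

92.17 dB


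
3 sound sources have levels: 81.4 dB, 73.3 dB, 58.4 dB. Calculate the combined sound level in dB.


Formula: L_total = 10 * log10( sum(10^(Li/10)) )
  Source 1: 10^(81.4/10) = 138038426.4603
  Source 2: 10^(73.3/10) = 21379620.895
  Source 3: 10^(58.4/10) = 691830.9709
Sum of linear values = 160109878.3262
L_total = 10 * log10(160109878.3262) = 82.04

82.04 dB


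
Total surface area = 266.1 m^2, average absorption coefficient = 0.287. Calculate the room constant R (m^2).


Given values:
  S = 266.1 m^2, alpha = 0.287
Formula: R = S * alpha / (1 - alpha)
Numerator: 266.1 * 0.287 = 76.3707
Denominator: 1 - 0.287 = 0.713
R = 76.3707 / 0.713 = 107.11

107.11 m^2


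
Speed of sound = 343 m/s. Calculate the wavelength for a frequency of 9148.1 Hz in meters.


Given values:
  c = 343 m/s, f = 9148.1 Hz
Formula: lambda = c / f
lambda = 343 / 9148.1
lambda = 0.0375

0.0375 m


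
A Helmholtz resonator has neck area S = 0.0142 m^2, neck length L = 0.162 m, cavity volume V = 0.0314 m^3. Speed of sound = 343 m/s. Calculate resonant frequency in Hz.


Given values:
  S = 0.0142 m^2, L = 0.162 m, V = 0.0314 m^3, c = 343 m/s
Formula: f = (c / (2*pi)) * sqrt(S / (V * L))
Compute V * L = 0.0314 * 0.162 = 0.0050868
Compute S / (V * L) = 0.0142 / 0.0050868 = 2.7915
Compute sqrt(2.7915) = 1.670778
Compute c / (2*pi) = 343 / 6.283185 = 54.590148
f = 54.590148 * 1.670778 = 91.21

91.21 Hz


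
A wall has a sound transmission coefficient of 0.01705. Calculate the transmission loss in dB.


Given values:
  tau = 0.01705
Formula: TL = 10 * log10(1 / tau)
Compute 1 / tau = 1 / 0.01705 = 58.651
Compute log10(58.651) = 1.768275
TL = 10 * 1.768275 = 17.68

17.68 dB


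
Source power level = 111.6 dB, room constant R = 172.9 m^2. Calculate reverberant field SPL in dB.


Given values:
  Lw = 111.6 dB, R = 172.9 m^2
Formula: SPL = Lw + 10 * log10(4 / R)
Compute 4 / R = 4 / 172.9 = 0.023135
Compute 10 * log10(0.023135) = -16.3573
SPL = 111.6 + (-16.3573) = 95.24

95.24 dB


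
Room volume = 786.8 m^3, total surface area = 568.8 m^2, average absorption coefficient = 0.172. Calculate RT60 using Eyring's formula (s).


Given values:
  V = 786.8 m^3, S = 568.8 m^2, alpha = 0.172
Formula: RT60 = 0.161 * V / (-S * ln(1 - alpha))
Compute ln(1 - 0.172) = ln(0.828) = -0.188742
Denominator: -568.8 * -0.188742 = 107.3564
Numerator: 0.161 * 786.8 = 126.6748
RT60 = 126.6748 / 107.3564 = 1.18

1.18 s


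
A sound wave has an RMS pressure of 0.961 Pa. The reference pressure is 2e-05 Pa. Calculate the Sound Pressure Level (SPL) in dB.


Given values:
  p = 0.961 Pa
  p_ref = 2e-05 Pa
Formula: SPL = 20 * log10(p / p_ref)
Compute ratio: p / p_ref = 0.961 / 2e-05 = 48050
Compute log10: log10(48050) = 4.681693
Multiply: SPL = 20 * 4.681693 = 93.63

93.63 dB


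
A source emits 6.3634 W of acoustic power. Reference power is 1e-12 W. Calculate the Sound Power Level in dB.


Given values:
  W = 6.3634 W
  W_ref = 1e-12 W
Formula: SWL = 10 * log10(W / W_ref)
Compute ratio: W / W_ref = 6363400000000
Compute log10: log10(6363400000000) = 12.803689
Multiply: SWL = 10 * 12.803689 = 128.04

128.04 dB


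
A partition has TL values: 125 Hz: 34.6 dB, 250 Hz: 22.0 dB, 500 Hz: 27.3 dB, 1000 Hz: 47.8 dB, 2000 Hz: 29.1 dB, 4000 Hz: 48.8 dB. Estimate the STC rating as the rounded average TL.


Given TL values at each frequency:
  125 Hz: 34.6 dB
  250 Hz: 22.0 dB
  500 Hz: 27.3 dB
  1000 Hz: 47.8 dB
  2000 Hz: 29.1 dB
  4000 Hz: 48.8 dB
Formula: STC ~ round(average of TL values)
Sum = 34.6 + 22.0 + 27.3 + 47.8 + 29.1 + 48.8 = 209.6
Average = 209.6 / 6 = 34.93
Rounded: 35

35


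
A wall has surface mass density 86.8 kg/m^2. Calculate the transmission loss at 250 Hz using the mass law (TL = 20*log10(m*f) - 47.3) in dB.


Given values:
  m = 86.8 kg/m^2, f = 250 Hz
Formula: TL = 20 * log10(m * f) - 47.3
Compute m * f = 86.8 * 250 = 21700.0
Compute log10(21700.0) = 4.33646
Compute 20 * 4.33646 = 86.7292
TL = 86.7292 - 47.3 = 39.43

39.43 dB


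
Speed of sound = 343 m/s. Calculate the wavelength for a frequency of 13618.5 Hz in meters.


Given values:
  c = 343 m/s, f = 13618.5 Hz
Formula: lambda = c / f
lambda = 343 / 13618.5
lambda = 0.0252

0.0252 m


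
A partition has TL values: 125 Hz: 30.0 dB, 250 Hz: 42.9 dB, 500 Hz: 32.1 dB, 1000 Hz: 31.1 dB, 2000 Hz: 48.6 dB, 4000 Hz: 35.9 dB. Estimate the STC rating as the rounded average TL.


Given TL values at each frequency:
  125 Hz: 30.0 dB
  250 Hz: 42.9 dB
  500 Hz: 32.1 dB
  1000 Hz: 31.1 dB
  2000 Hz: 48.6 dB
  4000 Hz: 35.9 dB
Formula: STC ~ round(average of TL values)
Sum = 30.0 + 42.9 + 32.1 + 31.1 + 48.6 + 35.9 = 220.6
Average = 220.6 / 6 = 36.77
Rounded: 37

37


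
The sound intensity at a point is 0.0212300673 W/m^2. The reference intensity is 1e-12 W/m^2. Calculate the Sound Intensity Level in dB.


Given values:
  I = 0.0212300673 W/m^2
  I_ref = 1e-12 W/m^2
Formula: SIL = 10 * log10(I / I_ref)
Compute ratio: I / I_ref = 21230067300
Compute log10: log10(21230067300) = 10.326951
Multiply: SIL = 10 * 10.326951 = 103.27

103.27 dB


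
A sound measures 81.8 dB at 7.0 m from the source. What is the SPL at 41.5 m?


Given values:
  SPL1 = 81.8 dB, r1 = 7.0 m, r2 = 41.5 m
Formula: SPL2 = SPL1 - 20 * log10(r2 / r1)
Compute ratio: r2 / r1 = 41.5 / 7.0 = 5.9286
Compute log10: log10(5.9286) = 0.772952
Compute drop: 20 * 0.772952 = 15.459
SPL2 = 81.8 - 15.459 = 66.34

66.34 dB


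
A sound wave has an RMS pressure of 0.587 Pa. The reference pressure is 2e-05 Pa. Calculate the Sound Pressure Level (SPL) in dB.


Given values:
  p = 0.587 Pa
  p_ref = 2e-05 Pa
Formula: SPL = 20 * log10(p / p_ref)
Compute ratio: p / p_ref = 0.587 / 2e-05 = 29350
Compute log10: log10(29350) = 4.467608
Multiply: SPL = 20 * 4.467608 = 89.35

89.35 dB


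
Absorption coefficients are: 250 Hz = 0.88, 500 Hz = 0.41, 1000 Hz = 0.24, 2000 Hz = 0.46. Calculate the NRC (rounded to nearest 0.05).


Given values:
  a_250 = 0.88, a_500 = 0.41
  a_1000 = 0.24, a_2000 = 0.46
Formula: NRC = (a250 + a500 + a1000 + a2000) / 4
Sum = 0.88 + 0.41 + 0.24 + 0.46 = 1.99
NRC = 1.99 / 4 = 0.4975
Rounded to nearest 0.05: 0.5

0.5


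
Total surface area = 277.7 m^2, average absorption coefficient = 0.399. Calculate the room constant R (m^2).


Given values:
  S = 277.7 m^2, alpha = 0.399
Formula: R = S * alpha / (1 - alpha)
Numerator: 277.7 * 0.399 = 110.8023
Denominator: 1 - 0.399 = 0.601
R = 110.8023 / 0.601 = 184.36

184.36 m^2


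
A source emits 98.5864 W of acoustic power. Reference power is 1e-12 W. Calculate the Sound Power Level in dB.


Given values:
  W = 98.5864 W
  W_ref = 1e-12 W
Formula: SWL = 10 * log10(W / W_ref)
Compute ratio: W / W_ref = 98586400000000
Compute log10: log10(98586400000000) = 13.993817
Multiply: SWL = 10 * 13.993817 = 139.94

139.94 dB


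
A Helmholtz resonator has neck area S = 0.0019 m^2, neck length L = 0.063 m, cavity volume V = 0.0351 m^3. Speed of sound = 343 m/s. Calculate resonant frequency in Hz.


Given values:
  S = 0.0019 m^2, L = 0.063 m, V = 0.0351 m^3, c = 343 m/s
Formula: f = (c / (2*pi)) * sqrt(S / (V * L))
Compute V * L = 0.0351 * 0.063 = 0.0022113
Compute S / (V * L) = 0.0019 / 0.0022113 = 0.8592
Compute sqrt(0.8592) = 0.92693
Compute c / (2*pi) = 343 / 6.283185 = 54.590148
f = 54.590148 * 0.92693 = 50.6

50.6 Hz


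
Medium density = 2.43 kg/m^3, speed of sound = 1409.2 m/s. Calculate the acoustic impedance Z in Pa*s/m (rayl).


Given values:
  rho = 2.43 kg/m^3
  c = 1409.2 m/s
Formula: Z = rho * c
Z = 2.43 * 1409.2
Z = 3424.36

3424.36 rayl


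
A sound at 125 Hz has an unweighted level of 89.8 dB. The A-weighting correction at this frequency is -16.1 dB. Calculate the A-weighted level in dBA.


Given values:
  SPL = 89.8 dB
  A-weighting at 125 Hz = -16.1 dB
Formula: L_A = SPL + A_weight
L_A = 89.8 + (-16.1)
L_A = 73.7

73.7 dBA


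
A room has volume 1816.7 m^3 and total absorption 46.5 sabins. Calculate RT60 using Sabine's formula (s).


Given values:
  V = 1816.7 m^3
  A = 46.5 sabins
Formula: RT60 = 0.161 * V / A
Numerator: 0.161 * 1816.7 = 292.4887
RT60 = 292.4887 / 46.5 = 6.29

6.29 s


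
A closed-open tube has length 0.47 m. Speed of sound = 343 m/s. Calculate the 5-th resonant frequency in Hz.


Given values:
  Tube type: closed-open, L = 0.47 m, c = 343 m/s, n = 5
Formula: f_n = (2n - 1) * c / (4 * L)
Compute 2n - 1 = 2*5 - 1 = 9
Compute 4 * L = 4 * 0.47 = 1.88
f = 9 * 343 / 1.88
f = 1642.02

1642.02 Hz


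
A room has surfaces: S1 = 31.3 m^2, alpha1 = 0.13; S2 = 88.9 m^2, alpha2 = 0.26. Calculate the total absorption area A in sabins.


Given surfaces:
  Surface 1: 31.3 * 0.13 = 4.069
  Surface 2: 88.9 * 0.26 = 23.114
Formula: A = sum(Si * alpha_i)
A = 4.069 + 23.114
A = 27.18

27.18 sabins


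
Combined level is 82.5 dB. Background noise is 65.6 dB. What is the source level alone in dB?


Given values:
  L_total = 82.5 dB, L_bg = 65.6 dB
Formula: L_source = 10 * log10(10^(L_total/10) - 10^(L_bg/10))
Convert to linear:
  10^(82.5/10) = 177827941.0039
  10^(65.6/10) = 3630780.5477
Difference: 177827941.0039 - 3630780.5477 = 174197160.4562
L_source = 10 * log10(174197160.4562) = 82.41

82.41 dB


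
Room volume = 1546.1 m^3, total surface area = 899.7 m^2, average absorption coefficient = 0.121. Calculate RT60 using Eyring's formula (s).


Given values:
  V = 1546.1 m^3, S = 899.7 m^2, alpha = 0.121
Formula: RT60 = 0.161 * V / (-S * ln(1 - alpha))
Compute ln(1 - 0.121) = ln(0.879) = -0.12897
Denominator: -899.7 * -0.12897 = 116.0343
Numerator: 0.161 * 1546.1 = 248.9221
RT60 = 248.9221 / 116.0343 = 2.145

2.145 s


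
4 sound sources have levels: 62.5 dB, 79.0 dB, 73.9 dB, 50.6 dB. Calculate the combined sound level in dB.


Formula: L_total = 10 * log10( sum(10^(Li/10)) )
  Source 1: 10^(62.5/10) = 1778279.41
  Source 2: 10^(79.0/10) = 79432823.4724
  Source 3: 10^(73.9/10) = 24547089.1569
  Source 4: 10^(50.6/10) = 114815.3621
Sum of linear values = 105873007.4014
L_total = 10 * log10(105873007.4014) = 80.25

80.25 dB


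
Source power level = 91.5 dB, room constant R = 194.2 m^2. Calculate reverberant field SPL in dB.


Given values:
  Lw = 91.5 dB, R = 194.2 m^2
Formula: SPL = Lw + 10 * log10(4 / R)
Compute 4 / R = 4 / 194.2 = 0.020597
Compute 10 * log10(0.020597) = -16.862
SPL = 91.5 + (-16.862) = 74.64

74.64 dB


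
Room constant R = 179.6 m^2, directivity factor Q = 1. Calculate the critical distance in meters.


Given values:
  R = 179.6 m^2, Q = 1
Formula: d_c = 0.141 * sqrt(Q * R)
Compute Q * R = 1 * 179.6 = 179.6
Compute sqrt(179.6) = 13.4015
d_c = 0.141 * 13.4015 = 1.89

1.89 m


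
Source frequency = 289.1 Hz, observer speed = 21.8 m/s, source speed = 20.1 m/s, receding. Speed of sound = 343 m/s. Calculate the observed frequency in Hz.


Given values:
  f_s = 289.1 Hz, v_o = 21.8 m/s, v_s = 20.1 m/s
  Direction: receding
Formula: f_o = f_s * (c - v_o) / (c + v_s)
Numerator: c - v_o = 343 - 21.8 = 321.2
Denominator: c + v_s = 343 + 20.1 = 363.1
f_o = 289.1 * 321.2 / 363.1 = 255.74

255.74 Hz


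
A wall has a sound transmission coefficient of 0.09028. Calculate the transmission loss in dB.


Given values:
  tau = 0.09028
Formula: TL = 10 * log10(1 / tau)
Compute 1 / tau = 1 / 0.09028 = 11.0767
Compute log10(11.0767) = 1.04441
TL = 10 * 1.04441 = 10.44

10.44 dB


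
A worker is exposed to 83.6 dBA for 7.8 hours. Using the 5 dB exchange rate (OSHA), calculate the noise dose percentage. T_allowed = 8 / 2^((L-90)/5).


Given values:
  L = 83.6 dBA, T = 7.8 hours
Formula: T_allowed = 8 / 2^((L - 90) / 5)
Compute exponent: (83.6 - 90) / 5 = -1.28
Compute 2^(-1.28) = 0.411796
T_allowed = 8 / 0.411796 = 19.427095 hours
Dose = (T / T_allowed) * 100
Dose = (7.8 / 19.427095) * 100 = 40.15

40.15 %


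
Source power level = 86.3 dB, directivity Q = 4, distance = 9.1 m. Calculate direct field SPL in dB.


Given values:
  Lw = 86.3 dB, Q = 4, r = 9.1 m
Formula: SPL = Lw + 10 * log10(Q / (4 * pi * r^2))
Compute 4 * pi * r^2 = 4 * pi * 9.1^2 = 1040.6212
Compute Q / denom = 4 / 1040.6212 = 0.00384386
Compute 10 * log10(0.00384386) = -24.1523
SPL = 86.3 + (-24.1523) = 62.15

62.15 dB


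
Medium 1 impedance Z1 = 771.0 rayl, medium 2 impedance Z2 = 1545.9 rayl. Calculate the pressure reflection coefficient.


Given values:
  Z1 = 771.0 rayl, Z2 = 1545.9 rayl
Formula: R = (Z2 - Z1) / (Z2 + Z1)
Numerator: Z2 - Z1 = 1545.9 - 771.0 = 774.9
Denominator: Z2 + Z1 = 1545.9 + 771.0 = 2316.9
R = 774.9 / 2316.9 = 0.3345

0.3345


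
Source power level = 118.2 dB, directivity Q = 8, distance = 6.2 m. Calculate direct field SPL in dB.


Given values:
  Lw = 118.2 dB, Q = 8, r = 6.2 m
Formula: SPL = Lw + 10 * log10(Q / (4 * pi * r^2))
Compute 4 * pi * r^2 = 4 * pi * 6.2^2 = 483.0513
Compute Q / denom = 8 / 483.0513 = 0.01656139
Compute 10 * log10(0.01656139) = -17.809
SPL = 118.2 + (-17.809) = 100.39

100.39 dB


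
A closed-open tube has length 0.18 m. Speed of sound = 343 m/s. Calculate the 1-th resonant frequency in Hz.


Given values:
  Tube type: closed-open, L = 0.18 m, c = 343 m/s, n = 1
Formula: f_n = (2n - 1) * c / (4 * L)
Compute 2n - 1 = 2*1 - 1 = 1
Compute 4 * L = 4 * 0.18 = 0.72
f = 1 * 343 / 0.72
f = 476.39

476.39 Hz


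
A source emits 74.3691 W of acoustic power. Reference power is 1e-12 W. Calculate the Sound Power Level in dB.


Given values:
  W = 74.3691 W
  W_ref = 1e-12 W
Formula: SWL = 10 * log10(W / W_ref)
Compute ratio: W / W_ref = 74369100000000
Compute log10: log10(74369100000000) = 13.871393
Multiply: SWL = 10 * 13.871393 = 138.71

138.71 dB


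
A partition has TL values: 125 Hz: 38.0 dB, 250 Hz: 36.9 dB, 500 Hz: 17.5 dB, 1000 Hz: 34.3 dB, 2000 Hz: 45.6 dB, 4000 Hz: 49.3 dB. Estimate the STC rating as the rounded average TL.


Given TL values at each frequency:
  125 Hz: 38.0 dB
  250 Hz: 36.9 dB
  500 Hz: 17.5 dB
  1000 Hz: 34.3 dB
  2000 Hz: 45.6 dB
  4000 Hz: 49.3 dB
Formula: STC ~ round(average of TL values)
Sum = 38.0 + 36.9 + 17.5 + 34.3 + 45.6 + 49.3 = 221.6
Average = 221.6 / 6 = 36.93
Rounded: 37

37


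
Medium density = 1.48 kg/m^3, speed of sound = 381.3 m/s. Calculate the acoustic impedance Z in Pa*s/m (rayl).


Given values:
  rho = 1.48 kg/m^3
  c = 381.3 m/s
Formula: Z = rho * c
Z = 1.48 * 381.3
Z = 564.32

564.32 rayl


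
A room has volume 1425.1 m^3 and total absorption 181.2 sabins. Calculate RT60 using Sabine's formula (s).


Given values:
  V = 1425.1 m^3
  A = 181.2 sabins
Formula: RT60 = 0.161 * V / A
Numerator: 0.161 * 1425.1 = 229.4411
RT60 = 229.4411 / 181.2 = 1.266

1.266 s


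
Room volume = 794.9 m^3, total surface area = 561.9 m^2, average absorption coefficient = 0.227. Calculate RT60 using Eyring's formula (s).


Given values:
  V = 794.9 m^3, S = 561.9 m^2, alpha = 0.227
Formula: RT60 = 0.161 * V / (-S * ln(1 - alpha))
Compute ln(1 - 0.227) = ln(0.773) = -0.257476
Denominator: -561.9 * -0.257476 = 144.6758
Numerator: 0.161 * 794.9 = 127.9789
RT60 = 127.9789 / 144.6758 = 0.885

0.885 s


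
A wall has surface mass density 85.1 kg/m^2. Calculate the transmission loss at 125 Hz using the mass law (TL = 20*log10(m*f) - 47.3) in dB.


Given values:
  m = 85.1 kg/m^2, f = 125 Hz
Formula: TL = 20 * log10(m * f) - 47.3
Compute m * f = 85.1 * 125 = 10637.5
Compute log10(10637.5) = 4.02684
Compute 20 * 4.02684 = 80.5368
TL = 80.5368 - 47.3 = 33.24

33.24 dB


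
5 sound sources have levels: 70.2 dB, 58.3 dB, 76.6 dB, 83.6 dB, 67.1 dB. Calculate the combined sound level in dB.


Formula: L_total = 10 * log10( sum(10^(Li/10)) )
  Source 1: 10^(70.2/10) = 10471285.4805
  Source 2: 10^(58.3/10) = 676082.9754
  Source 3: 10^(76.6/10) = 45708818.9615
  Source 4: 10^(83.6/10) = 229086765.2768
  Source 5: 10^(67.1/10) = 5128613.8399
Sum of linear values = 291071566.5341
L_total = 10 * log10(291071566.5341) = 84.64

84.64 dB


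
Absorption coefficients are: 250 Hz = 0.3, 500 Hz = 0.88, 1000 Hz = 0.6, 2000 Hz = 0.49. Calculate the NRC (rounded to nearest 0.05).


Given values:
  a_250 = 0.3, a_500 = 0.88
  a_1000 = 0.6, a_2000 = 0.49
Formula: NRC = (a250 + a500 + a1000 + a2000) / 4
Sum = 0.3 + 0.88 + 0.6 + 0.49 = 2.27
NRC = 2.27 / 4 = 0.5675
Rounded to nearest 0.05: 0.55

0.55


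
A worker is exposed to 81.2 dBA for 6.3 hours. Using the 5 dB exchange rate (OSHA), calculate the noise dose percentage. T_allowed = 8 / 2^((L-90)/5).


Given values:
  L = 81.2 dBA, T = 6.3 hours
Formula: T_allowed = 8 / 2^((L - 90) / 5)
Compute exponent: (81.2 - 90) / 5 = -1.76
Compute 2^(-1.76) = 0.295248
T_allowed = 8 / 0.295248 = 27.095865 hours
Dose = (T / T_allowed) * 100
Dose = (6.3 / 27.095865) * 100 = 23.25

23.25 %


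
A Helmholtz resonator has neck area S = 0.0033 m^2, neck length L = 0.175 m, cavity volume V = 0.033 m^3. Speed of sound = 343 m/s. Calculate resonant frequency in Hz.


Given values:
  S = 0.0033 m^2, L = 0.175 m, V = 0.033 m^3, c = 343 m/s
Formula: f = (c / (2*pi)) * sqrt(S / (V * L))
Compute V * L = 0.033 * 0.175 = 0.005775
Compute S / (V * L) = 0.0033 / 0.005775 = 0.5714
Compute sqrt(0.5714) = 0.75591
Compute c / (2*pi) = 343 / 6.283185 = 54.590148
f = 54.590148 * 0.75591 = 41.27

41.27 Hz


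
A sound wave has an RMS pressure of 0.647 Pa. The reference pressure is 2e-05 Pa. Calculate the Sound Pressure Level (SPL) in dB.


Given values:
  p = 0.647 Pa
  p_ref = 2e-05 Pa
Formula: SPL = 20 * log10(p / p_ref)
Compute ratio: p / p_ref = 0.647 / 2e-05 = 32350
Compute log10: log10(32350) = 4.509874
Multiply: SPL = 20 * 4.509874 = 90.2

90.2 dB


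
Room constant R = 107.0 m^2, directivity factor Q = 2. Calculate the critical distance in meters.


Given values:
  R = 107.0 m^2, Q = 2
Formula: d_c = 0.141 * sqrt(Q * R)
Compute Q * R = 2 * 107.0 = 214.0
Compute sqrt(214.0) = 14.6287
d_c = 0.141 * 14.6287 = 2.063

2.063 m


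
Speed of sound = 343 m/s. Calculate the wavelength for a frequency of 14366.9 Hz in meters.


Given values:
  c = 343 m/s, f = 14366.9 Hz
Formula: lambda = c / f
lambda = 343 / 14366.9
lambda = 0.0239

0.0239 m


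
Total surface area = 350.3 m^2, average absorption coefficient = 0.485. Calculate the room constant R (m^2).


Given values:
  S = 350.3 m^2, alpha = 0.485
Formula: R = S * alpha / (1 - alpha)
Numerator: 350.3 * 0.485 = 169.8955
Denominator: 1 - 0.485 = 0.515
R = 169.8955 / 0.515 = 329.89

329.89 m^2


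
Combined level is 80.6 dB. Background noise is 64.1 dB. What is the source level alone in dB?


Given values:
  L_total = 80.6 dB, L_bg = 64.1 dB
Formula: L_source = 10 * log10(10^(L_total/10) - 10^(L_bg/10))
Convert to linear:
  10^(80.6/10) = 114815362.1497
  10^(64.1/10) = 2570395.7828
Difference: 114815362.1497 - 2570395.7828 = 112244966.3669
L_source = 10 * log10(112244966.3669) = 80.5

80.5 dB


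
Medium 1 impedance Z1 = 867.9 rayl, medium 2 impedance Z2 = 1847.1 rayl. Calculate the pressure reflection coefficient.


Given values:
  Z1 = 867.9 rayl, Z2 = 1847.1 rayl
Formula: R = (Z2 - Z1) / (Z2 + Z1)
Numerator: Z2 - Z1 = 1847.1 - 867.9 = 979.2
Denominator: Z2 + Z1 = 1847.1 + 867.9 = 2715.0
R = 979.2 / 2715.0 = 0.3607

0.3607


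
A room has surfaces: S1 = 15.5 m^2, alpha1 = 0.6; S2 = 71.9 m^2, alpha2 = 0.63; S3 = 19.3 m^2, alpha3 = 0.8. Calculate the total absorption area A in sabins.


Given surfaces:
  Surface 1: 15.5 * 0.6 = 9.3
  Surface 2: 71.9 * 0.63 = 45.297
  Surface 3: 19.3 * 0.8 = 15.44
Formula: A = sum(Si * alpha_i)
A = 9.3 + 45.297 + 15.44
A = 70.04

70.04 sabins


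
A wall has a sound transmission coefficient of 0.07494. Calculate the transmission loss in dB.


Given values:
  tau = 0.07494
Formula: TL = 10 * log10(1 / tau)
Compute 1 / tau = 1 / 0.07494 = 13.344
Compute log10(13.344) = 1.125286
TL = 10 * 1.125286 = 11.25

11.25 dB


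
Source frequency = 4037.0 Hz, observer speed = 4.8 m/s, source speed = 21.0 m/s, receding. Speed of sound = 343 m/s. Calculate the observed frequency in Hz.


Given values:
  f_s = 4037.0 Hz, v_o = 4.8 m/s, v_s = 21.0 m/s
  Direction: receding
Formula: f_o = f_s * (c - v_o) / (c + v_s)
Numerator: c - v_o = 343 - 4.8 = 338.2
Denominator: c + v_s = 343 + 21.0 = 364.0
f_o = 4037.0 * 338.2 / 364.0 = 3750.86

3750.86 Hz


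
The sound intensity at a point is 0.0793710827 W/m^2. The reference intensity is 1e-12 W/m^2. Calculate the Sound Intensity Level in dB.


Given values:
  I = 0.0793710827 W/m^2
  I_ref = 1e-12 W/m^2
Formula: SIL = 10 * log10(I / I_ref)
Compute ratio: I / I_ref = 79371082700
Compute log10: log10(79371082700) = 10.899662
Multiply: SIL = 10 * 10.899662 = 109.0

109.0 dB


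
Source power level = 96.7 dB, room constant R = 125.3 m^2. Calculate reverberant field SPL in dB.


Given values:
  Lw = 96.7 dB, R = 125.3 m^2
Formula: SPL = Lw + 10 * log10(4 / R)
Compute 4 / R = 4 / 125.3 = 0.031923
Compute 10 * log10(0.031923) = -14.959
SPL = 96.7 + (-14.959) = 81.74

81.74 dB


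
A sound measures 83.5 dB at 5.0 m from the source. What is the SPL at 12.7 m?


Given values:
  SPL1 = 83.5 dB, r1 = 5.0 m, r2 = 12.7 m
Formula: SPL2 = SPL1 - 20 * log10(r2 / r1)
Compute ratio: r2 / r1 = 12.7 / 5.0 = 2.54
Compute log10: log10(2.54) = 0.404834
Compute drop: 20 * 0.404834 = 8.0967
SPL2 = 83.5 - 8.0967 = 75.4

75.4 dB


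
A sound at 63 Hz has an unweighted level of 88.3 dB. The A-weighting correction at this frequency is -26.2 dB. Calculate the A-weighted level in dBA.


Given values:
  SPL = 88.3 dB
  A-weighting at 63 Hz = -26.2 dB
Formula: L_A = SPL + A_weight
L_A = 88.3 + (-26.2)
L_A = 62.1

62.1 dBA


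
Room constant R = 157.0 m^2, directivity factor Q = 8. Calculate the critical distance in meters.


Given values:
  R = 157.0 m^2, Q = 8
Formula: d_c = 0.141 * sqrt(Q * R)
Compute Q * R = 8 * 157.0 = 1256.0
Compute sqrt(1256.0) = 35.4401
d_c = 0.141 * 35.4401 = 4.997

4.997 m


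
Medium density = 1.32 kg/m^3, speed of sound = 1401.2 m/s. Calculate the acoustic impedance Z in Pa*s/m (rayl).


Given values:
  rho = 1.32 kg/m^3
  c = 1401.2 m/s
Formula: Z = rho * c
Z = 1.32 * 1401.2
Z = 1849.58

1849.58 rayl


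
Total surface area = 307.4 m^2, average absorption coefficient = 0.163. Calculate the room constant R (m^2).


Given values:
  S = 307.4 m^2, alpha = 0.163
Formula: R = S * alpha / (1 - alpha)
Numerator: 307.4 * 0.163 = 50.1062
Denominator: 1 - 0.163 = 0.837
R = 50.1062 / 0.837 = 59.86

59.86 m^2


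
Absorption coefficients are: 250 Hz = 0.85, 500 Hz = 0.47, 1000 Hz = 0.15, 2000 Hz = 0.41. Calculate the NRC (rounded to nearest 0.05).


Given values:
  a_250 = 0.85, a_500 = 0.47
  a_1000 = 0.15, a_2000 = 0.41
Formula: NRC = (a250 + a500 + a1000 + a2000) / 4
Sum = 0.85 + 0.47 + 0.15 + 0.41 = 1.88
NRC = 1.88 / 4 = 0.47
Rounded to nearest 0.05: 0.45

0.45


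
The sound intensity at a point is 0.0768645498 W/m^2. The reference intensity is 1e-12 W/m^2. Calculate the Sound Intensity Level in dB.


Given values:
  I = 0.0768645498 W/m^2
  I_ref = 1e-12 W/m^2
Formula: SIL = 10 * log10(I / I_ref)
Compute ratio: I / I_ref = 76864549800
Compute log10: log10(76864549800) = 10.885726
Multiply: SIL = 10 * 10.885726 = 108.86

108.86 dB


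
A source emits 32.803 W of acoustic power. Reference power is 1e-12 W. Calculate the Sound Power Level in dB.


Given values:
  W = 32.803 W
  W_ref = 1e-12 W
Formula: SWL = 10 * log10(W / W_ref)
Compute ratio: W / W_ref = 32803000000000
Compute log10: log10(32803000000000) = 13.515914
Multiply: SWL = 10 * 13.515914 = 135.16

135.16 dB


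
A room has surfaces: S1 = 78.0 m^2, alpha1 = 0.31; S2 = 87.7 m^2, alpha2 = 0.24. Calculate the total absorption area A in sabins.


Given surfaces:
  Surface 1: 78.0 * 0.31 = 24.18
  Surface 2: 87.7 * 0.24 = 21.048
Formula: A = sum(Si * alpha_i)
A = 24.18 + 21.048
A = 45.23

45.23 sabins


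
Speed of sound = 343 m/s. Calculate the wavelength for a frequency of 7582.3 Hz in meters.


Given values:
  c = 343 m/s, f = 7582.3 Hz
Formula: lambda = c / f
lambda = 343 / 7582.3
lambda = 0.0452

0.0452 m


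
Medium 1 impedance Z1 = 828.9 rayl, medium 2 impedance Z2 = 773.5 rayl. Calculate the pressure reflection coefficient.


Given values:
  Z1 = 828.9 rayl, Z2 = 773.5 rayl
Formula: R = (Z2 - Z1) / (Z2 + Z1)
Numerator: Z2 - Z1 = 773.5 - 828.9 = -55.4
Denominator: Z2 + Z1 = 773.5 + 828.9 = 1602.4
R = -55.4 / 1602.4 = -0.0346

-0.0346


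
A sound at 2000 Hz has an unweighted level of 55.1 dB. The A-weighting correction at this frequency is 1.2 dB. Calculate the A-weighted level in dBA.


Given values:
  SPL = 55.1 dB
  A-weighting at 2000 Hz = 1.2 dB
Formula: L_A = SPL + A_weight
L_A = 55.1 + (1.2)
L_A = 56.3

56.3 dBA


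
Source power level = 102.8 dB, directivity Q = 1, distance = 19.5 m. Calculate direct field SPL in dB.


Given values:
  Lw = 102.8 dB, Q = 1, r = 19.5 m
Formula: SPL = Lw + 10 * log10(Q / (4 * pi * r^2))
Compute 4 * pi * r^2 = 4 * pi * 19.5^2 = 4778.3624
Compute Q / denom = 1 / 4778.3624 = 0.00020928
Compute 10 * log10(0.00020928) = -36.7927
SPL = 102.8 + (-36.7927) = 66.01

66.01 dB


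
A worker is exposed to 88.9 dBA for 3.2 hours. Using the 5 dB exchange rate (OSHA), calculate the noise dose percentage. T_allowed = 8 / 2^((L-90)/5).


Given values:
  L = 88.9 dBA, T = 3.2 hours
Formula: T_allowed = 8 / 2^((L - 90) / 5)
Compute exponent: (88.9 - 90) / 5 = -0.22
Compute 2^(-0.22) = 0.858565
T_allowed = 8 / 0.858565 = 9.317873 hours
Dose = (T / T_allowed) * 100
Dose = (3.2 / 9.317873) * 100 = 34.34

34.34 %


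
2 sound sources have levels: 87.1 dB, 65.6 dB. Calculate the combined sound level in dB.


Formula: L_total = 10 * log10( sum(10^(Li/10)) )
  Source 1: 10^(87.1/10) = 512861383.9914
  Source 2: 10^(65.6/10) = 3630780.5477
Sum of linear values = 516492164.5391
L_total = 10 * log10(516492164.5391) = 87.13

87.13 dB
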